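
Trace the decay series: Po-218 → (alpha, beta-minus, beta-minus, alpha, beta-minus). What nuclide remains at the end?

Start: (A, Z) = (218, 84).
After α: (214, 82).
After β⁻: (214, 83).
After β⁻: (214, 84).
After α: (210, 82).
After β⁻: (210, 83).
Z = 83 is bismuth.

Bi-210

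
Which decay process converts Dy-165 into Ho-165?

ΔA = 165 − 165 = 0; ΔZ = 67 − 66 = +1.
A is unchanged and Z rises by 1 — a neutron has become a proton (β⁻ decay).

beta-minus decay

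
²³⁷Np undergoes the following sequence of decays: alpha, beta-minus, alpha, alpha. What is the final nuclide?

Ra-225

Start: (A, Z) = (237, 93).
After α: (233, 91).
After β⁻: (233, 92).
After α: (229, 90).
After α: (225, 88).
Z = 88 is radium.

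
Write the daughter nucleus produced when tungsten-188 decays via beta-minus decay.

Re-188

Beta-minus decay: mass number changes by +0, atomic number by +1.
A: 188 = 188; Z: 74 + 1 = 75.
Z = 75 is rhenium, so the daughter is rhenium-188.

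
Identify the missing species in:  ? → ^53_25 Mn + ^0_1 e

Conserve mass number: A = 53 + 0, so A = 53.
Conserve atomic number: Z = 25 + 1, so Z = 26.
Z = 26 is iron, so the species is ^53_26 Fe.

Fe-53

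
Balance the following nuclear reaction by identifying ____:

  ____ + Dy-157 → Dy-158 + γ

Conserve mass number: A + 157 = 158 + 0, so A = 1.
Conserve atomic number: Z + 66 = 66 + 0, so Z = 0.
A = 1 and Z = 0 is n — a neutron.

neutron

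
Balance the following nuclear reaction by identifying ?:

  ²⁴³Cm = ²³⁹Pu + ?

Conserve mass number: 243 = 239 + A, so A = 4.
Conserve atomic number: 96 = 94 + Z, so Z = 2.
A = 4 and Z = 2 is ⁴He — an alpha particle.

alpha particle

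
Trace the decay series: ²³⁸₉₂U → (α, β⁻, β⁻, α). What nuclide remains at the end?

Th-230

Start: (A, Z) = (238, 92).
After α: (234, 90).
After β⁻: (234, 91).
After β⁻: (234, 92).
After α: (230, 90).
Z = 90 is thorium.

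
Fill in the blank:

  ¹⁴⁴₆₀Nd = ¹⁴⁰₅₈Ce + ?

alpha particle

Conserve mass number: 144 = 140 + A, so A = 4.
Conserve atomic number: 60 = 58 + Z, so Z = 2.
A = 4 and Z = 2 is ⁴₂He — an alpha particle.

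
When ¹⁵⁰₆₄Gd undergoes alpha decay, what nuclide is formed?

Sm-146

Alpha decay: mass number changes by -4, atomic number by -2.
A: 150 − 4 = 146; Z: 64 − 2 = 62.
Z = 62 is samarium, so the daughter is ¹⁴⁶₆₂Sm.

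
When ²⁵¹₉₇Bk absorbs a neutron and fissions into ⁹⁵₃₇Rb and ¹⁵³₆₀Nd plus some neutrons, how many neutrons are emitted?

4

Conserve mass number: 252 = 95 + 153 + k, so k = 252 − 248 = 4.
Check atomic number: 97 = 37 + 60 + 0 = 97. ✓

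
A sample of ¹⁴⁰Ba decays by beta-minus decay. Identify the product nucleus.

Beta-minus decay: mass number changes by +0, atomic number by +1.
A: 140 = 140; Z: 56 + 1 = 57.
Z = 57 is lanthanum, so the daughter is ¹⁴⁰La.

La-140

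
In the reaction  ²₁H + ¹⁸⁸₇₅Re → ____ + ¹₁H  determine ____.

Re-189

Conserve mass number: 2 + 188 = A + 1, so A = 189.
Conserve atomic number: 1 + 75 = Z + 1, so Z = 75.
Z = 75 is rhenium, so the species is ¹⁸⁹₇₅Re.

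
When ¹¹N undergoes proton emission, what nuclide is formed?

Proton emission: mass number changes by -1, atomic number by -1.
A: 11 − 1 = 10; Z: 7 − 1 = 6.
Z = 6 is carbon, so the daughter is ¹⁰C.

C-10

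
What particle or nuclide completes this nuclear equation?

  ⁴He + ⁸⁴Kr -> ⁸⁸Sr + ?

gamma ray

Conserve mass number: 4 + 84 = 88 + A, so A = 0.
Conserve atomic number: 2 + 36 = 38 + Z, so Z = 0.
A = 0 and Z = 0 is γ — a gamma ray.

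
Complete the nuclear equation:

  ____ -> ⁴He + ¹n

He-5

Conserve mass number: A = 4 + 1, so A = 5.
Conserve atomic number: Z = 2 + 0, so Z = 2.
Z = 2 is helium, so the species is ⁵He.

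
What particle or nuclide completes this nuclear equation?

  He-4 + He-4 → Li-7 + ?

Conserve mass number: 4 + 4 = 7 + A, so A = 1.
Conserve atomic number: 2 + 2 = 3 + Z, so Z = 1.
A = 1 and Z = 1 is H-1 — a proton.

proton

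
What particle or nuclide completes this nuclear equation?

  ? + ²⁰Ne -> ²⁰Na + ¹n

Conserve mass number: A + 20 = 20 + 1, so A = 1.
Conserve atomic number: Z + 10 = 11 + 0, so Z = 1.
A = 1 and Z = 1 is ¹H — a proton.

proton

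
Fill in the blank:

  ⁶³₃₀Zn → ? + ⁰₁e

Cu-63

Conserve mass number: 63 = A + 0, so A = 63.
Conserve atomic number: 30 = Z + 1, so Z = 29.
Z = 29 is copper, so the species is ⁶³₂₉Cu.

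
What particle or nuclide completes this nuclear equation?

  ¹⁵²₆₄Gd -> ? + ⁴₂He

Sm-148

Conserve mass number: 152 = A + 4, so A = 148.
Conserve atomic number: 64 = Z + 2, so Z = 62.
Z = 62 is samarium, so the species is ¹⁴⁸₆₂Sm.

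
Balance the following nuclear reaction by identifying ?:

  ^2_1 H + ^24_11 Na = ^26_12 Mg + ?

Conserve mass number: 2 + 24 = 26 + A, so A = 0.
Conserve atomic number: 1 + 11 = 12 + Z, so Z = 0.
A = 0 and Z = 0 is ^0_0 γ — a gamma ray.

gamma ray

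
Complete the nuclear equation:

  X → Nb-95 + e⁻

Conserve mass number: A = 95 + 0, so A = 95.
Conserve atomic number: Z = 41 − 1, so Z = 40.
Z = 40 is zirconium, so the species is Zr-95.

Zr-95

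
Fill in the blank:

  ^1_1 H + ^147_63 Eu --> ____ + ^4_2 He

Sm-144

Conserve mass number: 1 + 147 = A + 4, so A = 144.
Conserve atomic number: 1 + 63 = Z + 2, so Z = 62.
Z = 62 is samarium, so the species is ^144_62 Sm.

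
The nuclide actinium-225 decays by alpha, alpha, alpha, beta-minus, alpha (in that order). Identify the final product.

Pb-209

Start: (A, Z) = (225, 89).
After α: (221, 87).
After α: (217, 85).
After α: (213, 83).
After β⁻: (213, 84).
After α: (209, 82).
Z = 82 is lead.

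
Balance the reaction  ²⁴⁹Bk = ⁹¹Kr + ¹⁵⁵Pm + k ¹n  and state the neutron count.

Conserve mass number: 249 = 91 + 155 + k, so k = 249 − 246 = 3.
Check atomic number: 97 = 36 + 61 + 0 = 97. ✓

3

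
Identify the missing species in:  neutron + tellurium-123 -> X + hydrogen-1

Sb-123

Conserve mass number: 1 + 123 = A + 1, so A = 123.
Conserve atomic number: 0 + 52 = Z + 1, so Z = 51.
Z = 51 is antimony, so the species is antimony-123.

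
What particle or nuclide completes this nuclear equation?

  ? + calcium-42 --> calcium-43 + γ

Conserve mass number: A + 42 = 43 + 0, so A = 1.
Conserve atomic number: Z + 20 = 20 + 0, so Z = 0.
A = 1 and Z = 0 is neutron — a neutron.

neutron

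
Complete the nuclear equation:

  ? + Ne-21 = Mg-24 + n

alpha particle

Conserve mass number: A + 21 = 24 + 1, so A = 4.
Conserve atomic number: Z + 10 = 12 + 0, so Z = 2.
A = 4 and Z = 2 is He-4 — an alpha particle.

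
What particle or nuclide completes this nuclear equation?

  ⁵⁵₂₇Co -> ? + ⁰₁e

Fe-55

Conserve mass number: 55 = A + 0, so A = 55.
Conserve atomic number: 27 = Z + 1, so Z = 26.
Z = 26 is iron, so the species is ⁵⁵₂₆Fe.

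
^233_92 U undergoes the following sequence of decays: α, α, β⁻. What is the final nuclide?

Start: (A, Z) = (233, 92).
After α: (229, 90).
After α: (225, 88).
After β⁻: (225, 89).
Z = 89 is actinium.

Ac-225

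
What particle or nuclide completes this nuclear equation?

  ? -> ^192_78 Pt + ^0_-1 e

Ir-192

Conserve mass number: A = 192 + 0, so A = 192.
Conserve atomic number: Z = 78 − 1, so Z = 77.
Z = 77 is iridium, so the species is ^192_77 Ir.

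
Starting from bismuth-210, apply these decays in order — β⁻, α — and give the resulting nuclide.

Pb-206

Start: (A, Z) = (210, 83).
After β⁻: (210, 84).
After α: (206, 82).
Z = 82 is lead.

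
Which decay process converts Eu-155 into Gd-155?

beta-minus decay

ΔA = 155 − 155 = 0; ΔZ = 64 − 63 = +1.
A is unchanged and Z rises by 1 — a neutron has become a proton (β⁻ decay).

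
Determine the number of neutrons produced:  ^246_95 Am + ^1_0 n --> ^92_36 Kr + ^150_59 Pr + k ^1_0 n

Conserve mass number: 247 = 92 + 150 + k, so k = 247 − 242 = 5.
Check atomic number: 95 = 36 + 59 + 0 = 95. ✓

5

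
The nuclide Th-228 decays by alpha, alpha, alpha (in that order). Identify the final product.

Start: (A, Z) = (228, 90).
After α: (224, 88).
After α: (220, 86).
After α: (216, 84).
Z = 84 is polonium.

Po-216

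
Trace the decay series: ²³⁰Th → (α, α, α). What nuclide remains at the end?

Start: (A, Z) = (230, 90).
After α: (226, 88).
After α: (222, 86).
After α: (218, 84).
Z = 84 is polonium.

Po-218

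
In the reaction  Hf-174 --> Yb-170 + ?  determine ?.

alpha particle

Conserve mass number: 174 = 170 + A, so A = 4.
Conserve atomic number: 72 = 70 + Z, so Z = 2.
A = 4 and Z = 2 is He-4 — an alpha particle.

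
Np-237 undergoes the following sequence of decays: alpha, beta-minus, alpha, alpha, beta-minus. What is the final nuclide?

Start: (A, Z) = (237, 93).
After α: (233, 91).
After β⁻: (233, 92).
After α: (229, 90).
After α: (225, 88).
After β⁻: (225, 89).
Z = 89 is actinium.

Ac-225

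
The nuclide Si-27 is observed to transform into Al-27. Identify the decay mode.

beta-plus decay or electron capture

ΔA = 27 − 27 = 0; ΔZ = 13 − 14 = -1.
A is unchanged and Z drops by 1 — a proton has become a neutron (β⁺ emission or electron capture).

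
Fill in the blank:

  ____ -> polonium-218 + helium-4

Rn-222

Conserve mass number: A = 218 + 4, so A = 222.
Conserve atomic number: Z = 84 + 2, so Z = 86.
Z = 86 is radon, so the species is radon-222.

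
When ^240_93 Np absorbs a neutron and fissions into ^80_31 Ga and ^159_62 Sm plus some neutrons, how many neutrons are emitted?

2

Conserve mass number: 241 = 80 + 159 + k, so k = 241 − 239 = 2.
Check atomic number: 93 = 31 + 62 + 0 = 93. ✓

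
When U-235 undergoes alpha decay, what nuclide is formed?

Th-231

Alpha decay: mass number changes by -4, atomic number by -2.
A: 235 − 4 = 231; Z: 92 − 2 = 90.
Z = 90 is thorium, so the daughter is Th-231.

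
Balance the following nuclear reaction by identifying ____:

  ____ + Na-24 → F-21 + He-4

Conserve mass number: A + 24 = 21 + 4, so A = 1.
Conserve atomic number: Z + 11 = 9 + 2, so Z = 0.
A = 1 and Z = 0 is n — a neutron.

neutron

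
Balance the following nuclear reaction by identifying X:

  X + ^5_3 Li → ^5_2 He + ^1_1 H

neutron

Conserve mass number: A + 5 = 5 + 1, so A = 1.
Conserve atomic number: Z + 3 = 2 + 1, so Z = 0.
A = 1 and Z = 0 is ^1_0 n — a neutron.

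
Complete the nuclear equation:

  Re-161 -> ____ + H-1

Conserve mass number: 161 = A + 1, so A = 160.
Conserve atomic number: 75 = Z + 1, so Z = 74.
Z = 74 is tungsten, so the species is W-160.

W-160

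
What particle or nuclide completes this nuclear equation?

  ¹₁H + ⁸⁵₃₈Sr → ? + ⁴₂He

Conserve mass number: 1 + 85 = A + 4, so A = 82.
Conserve atomic number: 1 + 38 = Z + 2, so Z = 37.
Z = 37 is rubidium, so the species is ⁸²₃₇Rb.

Rb-82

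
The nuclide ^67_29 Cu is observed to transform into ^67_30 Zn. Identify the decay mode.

beta-minus decay

ΔA = 67 − 67 = 0; ΔZ = 30 − 29 = +1.
A is unchanged and Z rises by 1 — a neutron has become a proton (β⁻ decay).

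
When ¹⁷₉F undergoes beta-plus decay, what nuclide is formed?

Beta-plus decay: mass number changes by +0, atomic number by -1.
A: 17 = 17; Z: 9 − 1 = 8.
Z = 8 is oxygen, so the daughter is ¹⁷₈O.

O-17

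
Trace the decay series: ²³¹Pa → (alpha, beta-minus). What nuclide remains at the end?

Start: (A, Z) = (231, 91).
After α: (227, 89).
After β⁻: (227, 90).
Z = 90 is thorium.

Th-227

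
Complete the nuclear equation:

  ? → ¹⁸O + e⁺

F-18

Conserve mass number: A = 18 + 0, so A = 18.
Conserve atomic number: Z = 8 + 1, so Z = 9.
Z = 9 is fluorine, so the species is ¹⁸F.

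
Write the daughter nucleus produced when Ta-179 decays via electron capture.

Hf-179

Electron capture: mass number changes by +0, atomic number by -1.
A: 179 = 179; Z: 73 − 1 = 72.
Z = 72 is hafnium, so the daughter is Hf-179.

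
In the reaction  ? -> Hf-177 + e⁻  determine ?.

Conserve mass number: A = 177 + 0, so A = 177.
Conserve atomic number: Z = 72 − 1, so Z = 71.
Z = 71 is lutetium, so the species is Lu-177.

Lu-177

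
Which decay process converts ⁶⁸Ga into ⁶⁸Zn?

beta-plus decay or electron capture

ΔA = 68 − 68 = 0; ΔZ = 30 − 31 = -1.
A is unchanged and Z drops by 1 — a proton has become a neutron (β⁺ emission or electron capture).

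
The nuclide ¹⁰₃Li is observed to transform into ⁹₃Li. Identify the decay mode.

ΔA = 9 − 10 = -1; ΔZ = 3 − 3 = +0.
A drops by 1 with Z unchanged — a neutron was emitted.

neutron emission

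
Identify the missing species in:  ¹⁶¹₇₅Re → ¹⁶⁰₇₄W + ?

proton

Conserve mass number: 161 = 160 + A, so A = 1.
Conserve atomic number: 75 = 74 + Z, so Z = 1.
A = 1 and Z = 1 is ¹₁H — a proton.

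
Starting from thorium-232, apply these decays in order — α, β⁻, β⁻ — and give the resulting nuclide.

Start: (A, Z) = (232, 90).
After α: (228, 88).
After β⁻: (228, 89).
After β⁻: (228, 90).
Z = 90 is thorium.

Th-228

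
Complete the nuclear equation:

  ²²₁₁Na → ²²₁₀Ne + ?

positron

Conserve mass number: 22 = 22 + A, so A = 0.
Conserve atomic number: 11 = 10 + Z, so Z = 1.
A = 0 and Z = 1 is ⁰₁e — a positron.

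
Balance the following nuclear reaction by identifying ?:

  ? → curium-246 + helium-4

Cf-250

Conserve mass number: A = 246 + 4, so A = 250.
Conserve atomic number: Z = 96 + 2, so Z = 98.
Z = 98 is californium, so the species is californium-250.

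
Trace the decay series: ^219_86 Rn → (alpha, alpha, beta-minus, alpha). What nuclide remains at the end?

Tl-207

Start: (A, Z) = (219, 86).
After α: (215, 84).
After α: (211, 82).
After β⁻: (211, 83).
After α: (207, 81).
Z = 81 is thallium.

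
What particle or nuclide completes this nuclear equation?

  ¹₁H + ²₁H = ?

He-3

Conserve mass number: 1 + 2 = A, so A = 3.
Conserve atomic number: 1 + 1 = Z, so Z = 2.
Z = 2 is helium, so the species is ³₂He.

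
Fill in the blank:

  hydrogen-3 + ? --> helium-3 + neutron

Conserve mass number: 3 + A = 3 + 1, so A = 1.
Conserve atomic number: 1 + Z = 2 + 0, so Z = 1.
A = 1 and Z = 1 is hydrogen-1 — a proton.

proton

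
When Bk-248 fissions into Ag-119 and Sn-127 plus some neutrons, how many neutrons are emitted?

2

Conserve mass number: 248 = 119 + 127 + k, so k = 248 − 246 = 2.
Check atomic number: 97 = 47 + 50 + 0 = 97. ✓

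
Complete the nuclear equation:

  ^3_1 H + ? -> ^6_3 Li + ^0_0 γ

Conserve mass number: 3 + A = 6 + 0, so A = 3.
Conserve atomic number: 1 + Z = 3 + 0, so Z = 2.
Z = 2 is helium, so the species is ^3_2 He.

He-3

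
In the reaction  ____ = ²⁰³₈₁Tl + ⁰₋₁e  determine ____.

Conserve mass number: A = 203 + 0, so A = 203.
Conserve atomic number: Z = 81 − 1, so Z = 80.
Z = 80 is mercury, so the species is ²⁰³₈₀Hg.

Hg-203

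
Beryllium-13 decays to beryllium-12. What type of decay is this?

ΔA = 12 − 13 = -1; ΔZ = 4 − 4 = +0.
A drops by 1 with Z unchanged — a neutron was emitted.

neutron emission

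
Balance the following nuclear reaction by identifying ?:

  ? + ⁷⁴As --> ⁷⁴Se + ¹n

Conserve mass number: A + 74 = 74 + 1, so A = 1.
Conserve atomic number: Z + 33 = 34 + 0, so Z = 1.
A = 1 and Z = 1 is ¹H — a proton.

proton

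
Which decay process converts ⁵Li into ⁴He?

proton emission

ΔA = 4 − 5 = -1; ΔZ = 2 − 3 = -1.
A drops by 1 and Z drops by 1 — a proton was emitted.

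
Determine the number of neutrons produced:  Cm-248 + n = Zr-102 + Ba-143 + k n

4

Conserve mass number: 249 = 102 + 143 + k, so k = 249 − 245 = 4.
Check atomic number: 96 = 40 + 56 + 0 = 96. ✓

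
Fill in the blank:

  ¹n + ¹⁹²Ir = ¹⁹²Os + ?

proton

Conserve mass number: 1 + 192 = 192 + A, so A = 1.
Conserve atomic number: 0 + 77 = 76 + Z, so Z = 1.
A = 1 and Z = 1 is ¹H — a proton.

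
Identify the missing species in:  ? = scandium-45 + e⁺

Conserve mass number: A = 45 + 0, so A = 45.
Conserve atomic number: Z = 21 + 1, so Z = 22.
Z = 22 is titanium, so the species is titanium-45.

Ti-45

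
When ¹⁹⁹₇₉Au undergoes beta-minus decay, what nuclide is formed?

Beta-minus decay: mass number changes by +0, atomic number by +1.
A: 199 = 199; Z: 79 + 1 = 80.
Z = 80 is mercury, so the daughter is ¹⁹⁹₈₀Hg.

Hg-199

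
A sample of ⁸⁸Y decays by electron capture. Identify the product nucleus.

Sr-88

Electron capture: mass number changes by +0, atomic number by -1.
A: 88 = 88; Z: 39 − 1 = 38.
Z = 38 is strontium, so the daughter is ⁸⁸Sr.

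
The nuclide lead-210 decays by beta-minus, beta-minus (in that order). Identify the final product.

Po-210

Start: (A, Z) = (210, 82).
After β⁻: (210, 83).
After β⁻: (210, 84).
Z = 84 is polonium.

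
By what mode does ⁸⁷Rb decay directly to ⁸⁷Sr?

beta-minus decay

ΔA = 87 − 87 = 0; ΔZ = 38 − 37 = +1.
A is unchanged and Z rises by 1 — a neutron has become a proton (β⁻ decay).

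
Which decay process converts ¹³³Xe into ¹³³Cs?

beta-minus decay

ΔA = 133 − 133 = 0; ΔZ = 55 − 54 = +1.
A is unchanged and Z rises by 1 — a neutron has become a proton (β⁻ decay).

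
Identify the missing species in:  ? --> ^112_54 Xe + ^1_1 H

Cs-113

Conserve mass number: A = 112 + 1, so A = 113.
Conserve atomic number: Z = 54 + 1, so Z = 55.
Z = 55 is caesium, so the species is ^113_55 Cs.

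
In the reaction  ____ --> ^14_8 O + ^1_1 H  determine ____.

Conserve mass number: A = 14 + 1, so A = 15.
Conserve atomic number: Z = 8 + 1, so Z = 9.
Z = 9 is fluorine, so the species is ^15_9 F.

F-15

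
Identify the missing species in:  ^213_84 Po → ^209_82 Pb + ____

Conserve mass number: 213 = 209 + A, so A = 4.
Conserve atomic number: 84 = 82 + Z, so Z = 2.
A = 4 and Z = 2 is ^4_2 He — an alpha particle.

alpha particle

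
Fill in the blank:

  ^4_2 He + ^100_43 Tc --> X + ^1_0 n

Rh-103

Conserve mass number: 4 + 100 = A + 1, so A = 103.
Conserve atomic number: 2 + 43 = Z + 0, so Z = 45.
Z = 45 is rhodium, so the species is ^103_45 Rh.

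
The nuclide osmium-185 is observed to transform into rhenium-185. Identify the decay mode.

beta-plus decay or electron capture

ΔA = 185 − 185 = 0; ΔZ = 75 − 76 = -1.
A is unchanged and Z drops by 1 — a proton has become a neutron (β⁺ emission or electron capture).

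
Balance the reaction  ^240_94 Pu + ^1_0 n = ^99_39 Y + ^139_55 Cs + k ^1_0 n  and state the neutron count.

Conserve mass number: 241 = 99 + 139 + k, so k = 241 − 238 = 3.
Check atomic number: 94 = 39 + 55 + 0 = 94. ✓

3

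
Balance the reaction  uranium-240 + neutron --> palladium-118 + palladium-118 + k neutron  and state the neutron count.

Conserve mass number: 241 = 118 + 118 + k, so k = 241 − 236 = 5.
Check atomic number: 92 = 46 + 46 + 0 = 92. ✓

5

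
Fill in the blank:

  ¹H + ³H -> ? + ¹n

He-3

Conserve mass number: 1 + 3 = A + 1, so A = 3.
Conserve atomic number: 1 + 1 = Z + 0, so Z = 2.
Z = 2 is helium, so the species is ³He.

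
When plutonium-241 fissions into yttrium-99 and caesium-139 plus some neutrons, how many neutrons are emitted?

3

Conserve mass number: 241 = 99 + 139 + k, so k = 241 − 238 = 3.
Check atomic number: 94 = 39 + 55 + 0 = 94. ✓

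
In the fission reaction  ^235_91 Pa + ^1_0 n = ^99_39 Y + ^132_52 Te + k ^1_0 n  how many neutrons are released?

5

Conserve mass number: 236 = 99 + 132 + k, so k = 236 − 231 = 5.
Check atomic number: 91 = 39 + 52 + 0 = 91. ✓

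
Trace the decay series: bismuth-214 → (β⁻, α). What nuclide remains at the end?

Start: (A, Z) = (214, 83).
After β⁻: (214, 84).
After α: (210, 82).
Z = 82 is lead.

Pb-210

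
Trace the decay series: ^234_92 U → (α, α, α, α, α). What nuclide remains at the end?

Start: (A, Z) = (234, 92).
After α: (230, 90).
After α: (226, 88).
After α: (222, 86).
After α: (218, 84).
After α: (214, 82).
Z = 82 is lead.

Pb-214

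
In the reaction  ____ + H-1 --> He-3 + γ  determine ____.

deuteron

Conserve mass number: A + 1 = 3 + 0, so A = 2.
Conserve atomic number: Z + 1 = 2 + 0, so Z = 1.
A = 2 and Z = 1 is H-2 — a deuteron.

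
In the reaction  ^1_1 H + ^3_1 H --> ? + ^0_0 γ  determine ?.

Conserve mass number: 1 + 3 = A + 0, so A = 4.
Conserve atomic number: 1 + 1 = Z + 0, so Z = 2.
A = 4 and Z = 2 is ^4_2 He — an alpha particle.

He-4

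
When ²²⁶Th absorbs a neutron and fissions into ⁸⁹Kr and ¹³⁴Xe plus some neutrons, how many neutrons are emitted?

Conserve mass number: 227 = 89 + 134 + k, so k = 227 − 223 = 4.
Check atomic number: 90 = 36 + 54 + 0 = 90. ✓

4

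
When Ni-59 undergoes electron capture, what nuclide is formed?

Electron capture: mass number changes by +0, atomic number by -1.
A: 59 = 59; Z: 28 − 1 = 27.
Z = 27 is cobalt, so the daughter is Co-59.

Co-59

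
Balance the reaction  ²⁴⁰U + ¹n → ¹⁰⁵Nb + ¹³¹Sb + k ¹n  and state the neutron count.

5

Conserve mass number: 241 = 105 + 131 + k, so k = 241 − 236 = 5.
Check atomic number: 92 = 41 + 51 + 0 = 92. ✓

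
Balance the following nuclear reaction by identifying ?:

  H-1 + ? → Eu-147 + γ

Sm-146

Conserve mass number: 1 + A = 147 + 0, so A = 146.
Conserve atomic number: 1 + Z = 63 + 0, so Z = 62.
Z = 62 is samarium, so the species is Sm-146.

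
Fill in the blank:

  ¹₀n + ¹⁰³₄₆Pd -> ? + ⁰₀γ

Pd-104

Conserve mass number: 1 + 103 = A + 0, so A = 104.
Conserve atomic number: 0 + 46 = Z + 0, so Z = 46.
Z = 46 is palladium, so the species is ¹⁰⁴₄₆Pd.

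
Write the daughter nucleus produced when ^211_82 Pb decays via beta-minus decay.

Bi-211

Beta-minus decay: mass number changes by +0, atomic number by +1.
A: 211 = 211; Z: 82 + 1 = 83.
Z = 83 is bismuth, so the daughter is ^211_83 Bi.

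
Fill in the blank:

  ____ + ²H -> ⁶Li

Conserve mass number: A + 2 = 6, so A = 4.
Conserve atomic number: Z + 1 = 3, so Z = 2.
A = 4 and Z = 2 is ⁴He — an alpha particle.

alpha particle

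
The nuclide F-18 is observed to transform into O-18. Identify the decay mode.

ΔA = 18 − 18 = 0; ΔZ = 8 − 9 = -1.
A is unchanged and Z drops by 1 — a proton has become a neutron (β⁺ emission or electron capture).

beta-plus decay or electron capture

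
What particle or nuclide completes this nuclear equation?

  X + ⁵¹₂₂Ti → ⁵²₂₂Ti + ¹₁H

deuteron

Conserve mass number: A + 51 = 52 + 1, so A = 2.
Conserve atomic number: Z + 22 = 22 + 1, so Z = 1.
A = 2 and Z = 1 is ²₁H — a deuteron.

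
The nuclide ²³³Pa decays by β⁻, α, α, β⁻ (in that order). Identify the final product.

Ac-225

Start: (A, Z) = (233, 91).
After β⁻: (233, 92).
After α: (229, 90).
After α: (225, 88).
After β⁻: (225, 89).
Z = 89 is actinium.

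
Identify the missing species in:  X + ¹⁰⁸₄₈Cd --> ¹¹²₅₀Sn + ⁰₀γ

Conserve mass number: A + 108 = 112 + 0, so A = 4.
Conserve atomic number: Z + 48 = 50 + 0, so Z = 2.
A = 4 and Z = 2 is ⁴₂He — an alpha particle.

alpha particle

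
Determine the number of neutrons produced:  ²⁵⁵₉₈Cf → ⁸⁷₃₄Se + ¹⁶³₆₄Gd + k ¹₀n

5

Conserve mass number: 255 = 87 + 163 + k, so k = 255 − 250 = 5.
Check atomic number: 98 = 34 + 64 + 0 = 98. ✓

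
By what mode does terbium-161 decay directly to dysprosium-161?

beta-minus decay

ΔA = 161 − 161 = 0; ΔZ = 66 − 65 = +1.
A is unchanged and Z rises by 1 — a neutron has become a proton (β⁻ decay).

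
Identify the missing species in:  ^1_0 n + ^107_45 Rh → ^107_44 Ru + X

proton

Conserve mass number: 1 + 107 = 107 + A, so A = 1.
Conserve atomic number: 0 + 45 = 44 + Z, so Z = 1.
A = 1 and Z = 1 is ^1_1 H — a proton.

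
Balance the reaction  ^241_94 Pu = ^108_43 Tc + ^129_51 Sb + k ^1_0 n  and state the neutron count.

4

Conserve mass number: 241 = 108 + 129 + k, so k = 241 − 237 = 4.
Check atomic number: 94 = 43 + 51 + 0 = 94. ✓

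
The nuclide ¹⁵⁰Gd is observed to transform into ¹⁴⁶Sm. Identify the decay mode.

alpha decay

ΔA = 146 − 150 = -4; ΔZ = 62 − 64 = -2.
A drops by 4 and Z drops by 2 — the signature of alpha emission.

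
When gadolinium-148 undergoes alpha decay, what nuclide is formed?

Sm-144

Alpha decay: mass number changes by -4, atomic number by -2.
A: 148 − 4 = 144; Z: 64 − 2 = 62.
Z = 62 is samarium, so the daughter is samarium-144.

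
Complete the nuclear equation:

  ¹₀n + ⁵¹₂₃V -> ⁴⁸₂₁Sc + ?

Conserve mass number: 1 + 51 = 48 + A, so A = 4.
Conserve atomic number: 0 + 23 = 21 + Z, so Z = 2.
A = 4 and Z = 2 is ⁴₂He — an alpha particle.

alpha particle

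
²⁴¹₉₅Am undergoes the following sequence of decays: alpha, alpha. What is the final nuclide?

Pa-233

Start: (A, Z) = (241, 95).
After α: (237, 93).
After α: (233, 91).
Z = 91 is protactinium.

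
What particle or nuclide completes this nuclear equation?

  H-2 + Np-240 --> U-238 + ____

alpha particle

Conserve mass number: 2 + 240 = 238 + A, so A = 4.
Conserve atomic number: 1 + 93 = 92 + Z, so Z = 2.
A = 4 and Z = 2 is He-4 — an alpha particle.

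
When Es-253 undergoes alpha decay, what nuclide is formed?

Alpha decay: mass number changes by -4, atomic number by -2.
A: 253 − 4 = 249; Z: 99 − 2 = 97.
Z = 97 is berkelium, so the daughter is Bk-249.

Bk-249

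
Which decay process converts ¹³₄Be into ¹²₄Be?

neutron emission

ΔA = 12 − 13 = -1; ΔZ = 4 − 4 = +0.
A drops by 1 with Z unchanged — a neutron was emitted.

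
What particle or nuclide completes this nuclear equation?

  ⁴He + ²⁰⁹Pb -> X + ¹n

Po-212

Conserve mass number: 4 + 209 = A + 1, so A = 212.
Conserve atomic number: 2 + 82 = Z + 0, so Z = 84.
Z = 84 is polonium, so the species is ²¹²Po.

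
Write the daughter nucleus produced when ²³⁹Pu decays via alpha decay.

Alpha decay: mass number changes by -4, atomic number by -2.
A: 239 − 4 = 235; Z: 94 − 2 = 92.
Z = 92 is uranium, so the daughter is ²³⁵U.

U-235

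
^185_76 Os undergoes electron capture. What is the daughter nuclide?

Electron capture: mass number changes by +0, atomic number by -1.
A: 185 = 185; Z: 76 − 1 = 75.
Z = 75 is rhenium, so the daughter is ^185_75 Re.

Re-185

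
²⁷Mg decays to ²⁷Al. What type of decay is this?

ΔA = 27 − 27 = 0; ΔZ = 13 − 12 = +1.
A is unchanged and Z rises by 1 — a neutron has become a proton (β⁻ decay).

beta-minus decay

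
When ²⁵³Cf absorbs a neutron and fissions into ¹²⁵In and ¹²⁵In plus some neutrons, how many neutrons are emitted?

Conserve mass number: 254 = 125 + 125 + k, so k = 254 − 250 = 4.
Check atomic number: 98 = 49 + 49 + 0 = 98. ✓

4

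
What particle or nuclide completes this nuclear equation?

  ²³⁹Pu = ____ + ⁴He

Conserve mass number: 239 = A + 4, so A = 235.
Conserve atomic number: 94 = Z + 2, so Z = 92.
Z = 92 is uranium, so the species is ²³⁵U.

U-235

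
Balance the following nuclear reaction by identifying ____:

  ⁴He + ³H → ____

Li-7

Conserve mass number: 4 + 3 = A, so A = 7.
Conserve atomic number: 2 + 1 = Z, so Z = 3.
Z = 3 is lithium, so the species is ⁷Li.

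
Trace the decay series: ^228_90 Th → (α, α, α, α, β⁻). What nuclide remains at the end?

Start: (A, Z) = (228, 90).
After α: (224, 88).
After α: (220, 86).
After α: (216, 84).
After α: (212, 82).
After β⁻: (212, 83).
Z = 83 is bismuth.

Bi-212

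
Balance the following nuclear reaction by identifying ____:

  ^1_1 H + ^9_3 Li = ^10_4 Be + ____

Conserve mass number: 1 + 9 = 10 + A, so A = 0.
Conserve atomic number: 1 + 3 = 4 + Z, so Z = 0.
A = 0 and Z = 0 is ^0_0 γ — a gamma ray.

gamma ray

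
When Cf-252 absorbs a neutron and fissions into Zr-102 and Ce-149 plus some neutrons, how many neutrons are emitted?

Conserve mass number: 253 = 102 + 149 + k, so k = 253 − 251 = 2.
Check atomic number: 98 = 40 + 58 + 0 = 98. ✓

2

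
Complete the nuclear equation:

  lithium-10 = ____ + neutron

Li-9

Conserve mass number: 10 = A + 1, so A = 9.
Conserve atomic number: 3 = Z + 0, so Z = 3.
Z = 3 is lithium, so the species is lithium-9.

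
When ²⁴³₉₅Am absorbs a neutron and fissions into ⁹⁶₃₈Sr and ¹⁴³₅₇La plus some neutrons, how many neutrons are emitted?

5

Conserve mass number: 244 = 96 + 143 + k, so k = 244 − 239 = 5.
Check atomic number: 95 = 38 + 57 + 0 = 95. ✓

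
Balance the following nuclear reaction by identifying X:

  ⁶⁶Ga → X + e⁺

Conserve mass number: 66 = A + 0, so A = 66.
Conserve atomic number: 31 = Z + 1, so Z = 30.
Z = 30 is zinc, so the species is ⁶⁶Zn.

Zn-66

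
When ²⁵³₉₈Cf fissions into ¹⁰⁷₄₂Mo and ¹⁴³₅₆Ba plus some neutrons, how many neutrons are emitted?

Conserve mass number: 253 = 107 + 143 + k, so k = 253 − 250 = 3.
Check atomic number: 98 = 42 + 56 + 0 = 98. ✓

3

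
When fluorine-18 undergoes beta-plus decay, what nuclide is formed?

O-18

Beta-plus decay: mass number changes by +0, atomic number by -1.
A: 18 = 18; Z: 9 − 1 = 8.
Z = 8 is oxygen, so the daughter is oxygen-18.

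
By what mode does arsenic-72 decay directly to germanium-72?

beta-plus decay or electron capture

ΔA = 72 − 72 = 0; ΔZ = 32 − 33 = -1.
A is unchanged and Z drops by 1 — a proton has become a neutron (β⁺ emission or electron capture).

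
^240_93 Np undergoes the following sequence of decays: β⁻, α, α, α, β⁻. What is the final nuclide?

Ac-228

Start: (A, Z) = (240, 93).
After β⁻: (240, 94).
After α: (236, 92).
After α: (232, 90).
After α: (228, 88).
After β⁻: (228, 89).
Z = 89 is actinium.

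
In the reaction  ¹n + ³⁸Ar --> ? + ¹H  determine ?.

Cl-38

Conserve mass number: 1 + 38 = A + 1, so A = 38.
Conserve atomic number: 0 + 18 = Z + 1, so Z = 17.
Z = 17 is chlorine, so the species is ³⁸Cl.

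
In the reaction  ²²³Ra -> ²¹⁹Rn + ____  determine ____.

alpha particle

Conserve mass number: 223 = 219 + A, so A = 4.
Conserve atomic number: 88 = 86 + Z, so Z = 2.
A = 4 and Z = 2 is ⁴He — an alpha particle.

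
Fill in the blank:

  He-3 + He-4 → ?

Conserve mass number: 3 + 4 = A, so A = 7.
Conserve atomic number: 2 + 2 = Z, so Z = 4.
Z = 4 is beryllium, so the species is Be-7.

Be-7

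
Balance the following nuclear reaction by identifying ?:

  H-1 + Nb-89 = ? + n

Mo-89

Conserve mass number: 1 + 89 = A + 1, so A = 89.
Conserve atomic number: 1 + 41 = Z + 0, so Z = 42.
Z = 42 is molybdenum, so the species is Mo-89.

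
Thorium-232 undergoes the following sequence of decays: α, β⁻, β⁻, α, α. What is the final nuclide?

Rn-220

Start: (A, Z) = (232, 90).
After α: (228, 88).
After β⁻: (228, 89).
After β⁻: (228, 90).
After α: (224, 88).
After α: (220, 86).
Z = 86 is radon.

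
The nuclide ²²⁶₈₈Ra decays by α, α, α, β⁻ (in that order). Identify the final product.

Bi-214

Start: (A, Z) = (226, 88).
After α: (222, 86).
After α: (218, 84).
After α: (214, 82).
After β⁻: (214, 83).
Z = 83 is bismuth.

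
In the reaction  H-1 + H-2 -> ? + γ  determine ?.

Conserve mass number: 1 + 2 = A + 0, so A = 3.
Conserve atomic number: 1 + 1 = Z + 0, so Z = 2.
Z = 2 is helium, so the species is He-3.

He-3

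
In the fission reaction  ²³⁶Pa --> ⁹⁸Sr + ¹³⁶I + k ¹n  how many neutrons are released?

2

Conserve mass number: 236 = 98 + 136 + k, so k = 236 − 234 = 2.
Check atomic number: 91 = 38 + 53 + 0 = 91. ✓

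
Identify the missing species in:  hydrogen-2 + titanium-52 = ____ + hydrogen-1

Ti-53

Conserve mass number: 2 + 52 = A + 1, so A = 53.
Conserve atomic number: 1 + 22 = Z + 1, so Z = 22.
Z = 22 is titanium, so the species is titanium-53.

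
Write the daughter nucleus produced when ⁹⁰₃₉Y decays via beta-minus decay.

Beta-minus decay: mass number changes by +0, atomic number by +1.
A: 90 = 90; Z: 39 + 1 = 40.
Z = 40 is zirconium, so the daughter is ⁹⁰₄₀Zr.

Zr-90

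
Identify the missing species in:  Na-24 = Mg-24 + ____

beta-minus particle

Conserve mass number: 24 = 24 + A, so A = 0.
Conserve atomic number: 11 = 12 + Z, so Z = -1.
A = 0 and Z = -1 is e⁻ — a beta-minus particle.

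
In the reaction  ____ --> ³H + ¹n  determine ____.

H-4

Conserve mass number: A = 3 + 1, so A = 4.
Conserve atomic number: Z = 1 + 0, so Z = 1.
Z = 1 is hydrogen, so the species is ⁴H.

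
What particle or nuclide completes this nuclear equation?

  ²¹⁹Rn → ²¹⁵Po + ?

alpha particle

Conserve mass number: 219 = 215 + A, so A = 4.
Conserve atomic number: 86 = 84 + Z, so Z = 2.
A = 4 and Z = 2 is ⁴He — an alpha particle.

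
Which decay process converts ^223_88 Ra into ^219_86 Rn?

alpha decay

ΔA = 219 − 223 = -4; ΔZ = 86 − 88 = -2.
A drops by 4 and Z drops by 2 — the signature of alpha emission.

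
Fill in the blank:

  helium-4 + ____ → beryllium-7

He-3

Conserve mass number: 4 + A = 7, so A = 3.
Conserve atomic number: 2 + Z = 4, so Z = 2.
Z = 2 is helium, so the species is helium-3.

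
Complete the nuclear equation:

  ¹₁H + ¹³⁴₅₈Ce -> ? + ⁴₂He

Conserve mass number: 1 + 134 = A + 4, so A = 131.
Conserve atomic number: 1 + 58 = Z + 2, so Z = 57.
Z = 57 is lanthanum, so the species is ¹³¹₅₇La.

La-131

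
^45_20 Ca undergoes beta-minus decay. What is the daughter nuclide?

Beta-minus decay: mass number changes by +0, atomic number by +1.
A: 45 = 45; Z: 20 + 1 = 21.
Z = 21 is scandium, so the daughter is ^45_21 Sc.

Sc-45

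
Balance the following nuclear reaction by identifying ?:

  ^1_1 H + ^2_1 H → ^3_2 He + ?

gamma ray

Conserve mass number: 1 + 2 = 3 + A, so A = 0.
Conserve atomic number: 1 + 1 = 2 + Z, so Z = 0.
A = 0 and Z = 0 is ^0_0 γ — a gamma ray.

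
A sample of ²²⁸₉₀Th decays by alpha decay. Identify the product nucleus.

Ra-224

Alpha decay: mass number changes by -4, atomic number by -2.
A: 228 − 4 = 224; Z: 90 − 2 = 88.
Z = 88 is radium, so the daughter is ²²⁴₈₈Ra.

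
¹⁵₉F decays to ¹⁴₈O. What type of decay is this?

ΔA = 14 − 15 = -1; ΔZ = 8 − 9 = -1.
A drops by 1 and Z drops by 1 — a proton was emitted.

proton emission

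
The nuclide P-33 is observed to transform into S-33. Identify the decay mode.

beta-minus decay

ΔA = 33 − 33 = 0; ΔZ = 16 − 15 = +1.
A is unchanged and Z rises by 1 — a neutron has become a proton (β⁻ decay).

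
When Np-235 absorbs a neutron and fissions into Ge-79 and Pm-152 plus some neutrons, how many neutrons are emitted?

Conserve mass number: 236 = 79 + 152 + k, so k = 236 − 231 = 5.
Check atomic number: 93 = 32 + 61 + 0 = 93. ✓

5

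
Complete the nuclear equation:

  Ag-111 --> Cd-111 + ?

Conserve mass number: 111 = 111 + A, so A = 0.
Conserve atomic number: 47 = 48 + Z, so Z = -1.
A = 0 and Z = -1 is e⁻ — a beta-minus particle.

beta-minus particle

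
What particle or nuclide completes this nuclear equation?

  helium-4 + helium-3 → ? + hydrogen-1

Li-6

Conserve mass number: 4 + 3 = A + 1, so A = 6.
Conserve atomic number: 2 + 2 = Z + 1, so Z = 3.
Z = 3 is lithium, so the species is lithium-6.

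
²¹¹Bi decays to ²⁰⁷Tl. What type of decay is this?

alpha decay

ΔA = 207 − 211 = -4; ΔZ = 81 − 83 = -2.
A drops by 4 and Z drops by 2 — the signature of alpha emission.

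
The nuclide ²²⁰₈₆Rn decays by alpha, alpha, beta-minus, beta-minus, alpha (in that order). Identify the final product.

Start: (A, Z) = (220, 86).
After α: (216, 84).
After α: (212, 82).
After β⁻: (212, 83).
After β⁻: (212, 84).
After α: (208, 82).
Z = 82 is lead.

Pb-208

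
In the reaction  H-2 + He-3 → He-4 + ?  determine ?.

proton

Conserve mass number: 2 + 3 = 4 + A, so A = 1.
Conserve atomic number: 1 + 2 = 2 + Z, so Z = 1.
A = 1 and Z = 1 is H-1 — a proton.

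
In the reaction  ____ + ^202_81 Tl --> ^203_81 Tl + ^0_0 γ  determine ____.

Conserve mass number: A + 202 = 203 + 0, so A = 1.
Conserve atomic number: Z + 81 = 81 + 0, so Z = 0.
A = 1 and Z = 0 is ^1_0 n — a neutron.

neutron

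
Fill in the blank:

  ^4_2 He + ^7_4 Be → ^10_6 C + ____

neutron

Conserve mass number: 4 + 7 = 10 + A, so A = 1.
Conserve atomic number: 2 + 4 = 6 + Z, so Z = 0.
A = 1 and Z = 0 is ^1_0 n — a neutron.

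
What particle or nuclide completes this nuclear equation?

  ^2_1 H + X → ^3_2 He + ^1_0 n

Conserve mass number: 2 + A = 3 + 1, so A = 2.
Conserve atomic number: 1 + Z = 2 + 0, so Z = 1.
A = 2 and Z = 1 is ^2_1 H — a deuteron.

deuteron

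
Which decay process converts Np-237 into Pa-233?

alpha decay

ΔA = 233 − 237 = -4; ΔZ = 91 − 93 = -2.
A drops by 4 and Z drops by 2 — the signature of alpha emission.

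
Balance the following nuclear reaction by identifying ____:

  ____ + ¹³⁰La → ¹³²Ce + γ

deuteron

Conserve mass number: A + 130 = 132 + 0, so A = 2.
Conserve atomic number: Z + 57 = 58 + 0, so Z = 1.
A = 2 and Z = 1 is ²H — a deuteron.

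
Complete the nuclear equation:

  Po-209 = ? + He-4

Pb-205

Conserve mass number: 209 = A + 4, so A = 205.
Conserve atomic number: 84 = Z + 2, so Z = 82.
Z = 82 is lead, so the species is Pb-205.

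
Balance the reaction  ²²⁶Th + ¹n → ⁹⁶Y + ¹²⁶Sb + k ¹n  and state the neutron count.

Conserve mass number: 227 = 96 + 126 + k, so k = 227 − 222 = 5.
Check atomic number: 90 = 39 + 51 + 0 = 90. ✓

5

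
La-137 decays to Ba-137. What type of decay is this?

beta-plus decay or electron capture

ΔA = 137 − 137 = 0; ΔZ = 56 − 57 = -1.
A is unchanged and Z drops by 1 — a proton has become a neutron (β⁺ emission or electron capture).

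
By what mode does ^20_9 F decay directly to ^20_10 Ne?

ΔA = 20 − 20 = 0; ΔZ = 10 − 9 = +1.
A is unchanged and Z rises by 1 — a neutron has become a proton (β⁻ decay).

beta-minus decay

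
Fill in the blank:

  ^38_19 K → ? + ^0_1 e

Ar-38

Conserve mass number: 38 = A + 0, so A = 38.
Conserve atomic number: 19 = Z + 1, so Z = 18.
Z = 18 is argon, so the species is ^38_18 Ar.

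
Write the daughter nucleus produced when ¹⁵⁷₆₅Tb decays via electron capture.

Electron capture: mass number changes by +0, atomic number by -1.
A: 157 = 157; Z: 65 − 1 = 64.
Z = 64 is gadolinium, so the daughter is ¹⁵⁷₆₄Gd.

Gd-157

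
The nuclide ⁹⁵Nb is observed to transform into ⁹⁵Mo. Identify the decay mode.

ΔA = 95 − 95 = 0; ΔZ = 42 − 41 = +1.
A is unchanged and Z rises by 1 — a neutron has become a proton (β⁻ decay).

beta-minus decay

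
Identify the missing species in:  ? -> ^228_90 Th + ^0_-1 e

Ac-228

Conserve mass number: A = 228 + 0, so A = 228.
Conserve atomic number: Z = 90 − 1, so Z = 89.
Z = 89 is actinium, so the species is ^228_89 Ac.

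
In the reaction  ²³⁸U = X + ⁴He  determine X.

Th-234

Conserve mass number: 238 = A + 4, so A = 234.
Conserve atomic number: 92 = Z + 2, so Z = 90.
Z = 90 is thorium, so the species is ²³⁴Th.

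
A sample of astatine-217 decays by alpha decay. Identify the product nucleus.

Bi-213

Alpha decay: mass number changes by -4, atomic number by -2.
A: 217 − 4 = 213; Z: 85 − 2 = 83.
Z = 83 is bismuth, so the daughter is bismuth-213.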